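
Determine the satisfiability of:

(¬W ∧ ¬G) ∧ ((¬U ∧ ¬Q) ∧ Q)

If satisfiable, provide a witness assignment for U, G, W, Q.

Case Q = True: the conjunct ¬Q is False.
Case Q = False: the conjunct Q is False.
Both cases fail — unsatisfiable.

Unsatisfiable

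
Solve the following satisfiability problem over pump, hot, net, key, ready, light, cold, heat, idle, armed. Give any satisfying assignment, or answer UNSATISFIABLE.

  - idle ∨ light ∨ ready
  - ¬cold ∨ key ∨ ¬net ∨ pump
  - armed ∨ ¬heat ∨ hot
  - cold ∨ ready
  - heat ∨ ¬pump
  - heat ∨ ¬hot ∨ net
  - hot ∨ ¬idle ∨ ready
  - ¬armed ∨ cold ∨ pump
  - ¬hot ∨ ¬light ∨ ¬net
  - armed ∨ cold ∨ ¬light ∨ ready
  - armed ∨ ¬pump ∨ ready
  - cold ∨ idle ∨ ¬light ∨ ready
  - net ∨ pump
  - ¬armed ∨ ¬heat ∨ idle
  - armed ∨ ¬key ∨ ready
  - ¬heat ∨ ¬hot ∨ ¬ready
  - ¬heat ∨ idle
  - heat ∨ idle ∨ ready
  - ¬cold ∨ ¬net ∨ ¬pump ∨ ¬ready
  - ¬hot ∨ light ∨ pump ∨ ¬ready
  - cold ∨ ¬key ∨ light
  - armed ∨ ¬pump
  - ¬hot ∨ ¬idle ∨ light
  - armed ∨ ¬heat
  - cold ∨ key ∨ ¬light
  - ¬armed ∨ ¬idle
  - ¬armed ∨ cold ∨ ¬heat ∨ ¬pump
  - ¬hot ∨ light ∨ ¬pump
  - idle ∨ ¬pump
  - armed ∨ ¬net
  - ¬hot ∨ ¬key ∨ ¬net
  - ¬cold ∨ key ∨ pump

pump: False, hot: False, net: True, key: True, ready: True, light: False, cold: True, heat: False, idle: False, armed: True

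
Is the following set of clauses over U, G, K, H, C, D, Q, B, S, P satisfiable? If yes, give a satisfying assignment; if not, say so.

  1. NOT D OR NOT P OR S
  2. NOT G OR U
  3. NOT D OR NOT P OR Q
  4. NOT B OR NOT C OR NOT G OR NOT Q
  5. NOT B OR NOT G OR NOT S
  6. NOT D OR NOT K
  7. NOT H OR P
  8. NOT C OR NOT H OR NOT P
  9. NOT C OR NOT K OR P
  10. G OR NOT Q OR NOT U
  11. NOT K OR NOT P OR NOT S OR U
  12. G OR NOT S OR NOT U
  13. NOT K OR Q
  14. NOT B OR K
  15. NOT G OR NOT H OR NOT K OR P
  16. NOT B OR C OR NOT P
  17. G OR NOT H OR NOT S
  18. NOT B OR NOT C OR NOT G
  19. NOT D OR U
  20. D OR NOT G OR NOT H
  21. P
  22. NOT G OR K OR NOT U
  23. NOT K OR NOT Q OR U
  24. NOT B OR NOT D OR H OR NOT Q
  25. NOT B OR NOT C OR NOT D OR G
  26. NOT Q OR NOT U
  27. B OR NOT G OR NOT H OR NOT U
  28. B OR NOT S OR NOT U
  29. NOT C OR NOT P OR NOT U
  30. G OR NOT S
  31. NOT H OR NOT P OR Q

Unit clause (P) forces P = True.
Set U = False.
  then (NOT G OR U) forces G = False.
  then (NOT D OR U) forces D = False.
  then (G OR NOT S) forces S = False.
Try K = True:
  (NOT K OR Q) forces Q = True.
  clause (NOT K OR NOT Q OR U) is falsified — backtrack.
So K = False.
  then (NOT B OR K) forces B = False.
Set H = False.
Set C = True.
Set Q = True.
All clauses satisfied.

U: False, G: False, K: False, H: False, C: True, D: False, Q: True, B: False, S: False, P: True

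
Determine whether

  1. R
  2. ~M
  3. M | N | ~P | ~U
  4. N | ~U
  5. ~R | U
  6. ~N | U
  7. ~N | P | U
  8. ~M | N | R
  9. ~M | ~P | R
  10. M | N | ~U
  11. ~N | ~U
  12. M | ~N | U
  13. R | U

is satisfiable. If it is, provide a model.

The formula is unsatisfiable.

Case M = True:
  Clause (~M) is falsified — contradiction.
Case M = False:
  (R) forces R = True.
  (~R | U) forces U = True.
  (N | ~U) forces N = True.
  Clause (~N | ~U) is falsified — contradiction.
Both cases fail, so the formula is unsatisfiable.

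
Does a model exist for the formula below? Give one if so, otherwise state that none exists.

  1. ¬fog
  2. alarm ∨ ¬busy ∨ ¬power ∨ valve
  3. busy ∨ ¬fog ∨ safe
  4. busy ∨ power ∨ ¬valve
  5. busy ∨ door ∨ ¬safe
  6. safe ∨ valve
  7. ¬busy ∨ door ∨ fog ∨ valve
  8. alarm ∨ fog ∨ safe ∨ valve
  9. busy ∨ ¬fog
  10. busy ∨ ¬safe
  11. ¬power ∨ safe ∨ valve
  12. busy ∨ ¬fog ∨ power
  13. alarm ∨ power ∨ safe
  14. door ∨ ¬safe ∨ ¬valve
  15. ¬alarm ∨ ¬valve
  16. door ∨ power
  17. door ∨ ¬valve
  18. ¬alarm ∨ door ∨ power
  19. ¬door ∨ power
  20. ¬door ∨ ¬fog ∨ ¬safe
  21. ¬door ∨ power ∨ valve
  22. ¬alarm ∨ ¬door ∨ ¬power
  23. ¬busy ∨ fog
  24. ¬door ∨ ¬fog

Unit clause (¬fog) forces fog = False.
In (¬busy ∨ fog) only ¬busy is left, so busy = False.
In (busy ∨ ¬safe) only ¬safe is left, so safe = False.
In (safe ∨ valve) only valve is left, so valve = True.
In (¬alarm ∨ ¬valve) only ¬alarm is left, so alarm = False.
In (door ∨ ¬valve) only door is left, so door = True.
In (¬door ∨ power) only power is left, so power = True.
All clauses satisfied.

door: True, fog: False, safe: False, power: True, busy: False, alarm: False, valve: True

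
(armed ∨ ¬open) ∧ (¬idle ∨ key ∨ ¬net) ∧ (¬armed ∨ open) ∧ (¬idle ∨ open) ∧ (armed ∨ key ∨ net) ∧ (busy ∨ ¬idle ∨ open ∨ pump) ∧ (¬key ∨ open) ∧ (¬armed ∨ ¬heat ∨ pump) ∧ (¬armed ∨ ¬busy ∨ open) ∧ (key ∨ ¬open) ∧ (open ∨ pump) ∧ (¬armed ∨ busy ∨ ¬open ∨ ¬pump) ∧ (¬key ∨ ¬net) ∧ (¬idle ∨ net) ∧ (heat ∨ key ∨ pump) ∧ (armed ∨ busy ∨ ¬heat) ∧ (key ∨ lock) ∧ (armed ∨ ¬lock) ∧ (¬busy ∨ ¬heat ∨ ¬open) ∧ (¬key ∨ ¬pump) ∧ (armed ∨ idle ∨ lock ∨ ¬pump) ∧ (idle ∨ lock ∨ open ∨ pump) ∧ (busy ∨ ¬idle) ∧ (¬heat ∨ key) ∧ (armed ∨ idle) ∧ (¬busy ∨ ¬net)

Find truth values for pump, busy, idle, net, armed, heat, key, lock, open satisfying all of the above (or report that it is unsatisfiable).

Try pump = True:
  (¬key ∨ ¬pump) forces key = False.
  (key ∨ ¬open) forces open = False.
  (¬armed ∨ open) forces armed = False.
  (¬idle ∨ open) forces idle = False.
  clause (armed ∨ idle) is falsified — backtrack.
So pump = False.
  then (open ∨ pump) forces open = True.
  then (armed ∨ ¬open) forces armed = True.
  then (¬armed ∨ ¬heat ∨ pump) forces heat = False.
  then (key ∨ ¬open) forces key = True.
  then (¬key ∨ ¬net) forces net = False.
  then (¬idle ∨ net) forces idle = False.
Set busy = False.
Set lock = True.
All clauses satisfied.

pump = False; busy = False; idle = False; net = False; armed = True; heat = False; key = True; lock = True; open = True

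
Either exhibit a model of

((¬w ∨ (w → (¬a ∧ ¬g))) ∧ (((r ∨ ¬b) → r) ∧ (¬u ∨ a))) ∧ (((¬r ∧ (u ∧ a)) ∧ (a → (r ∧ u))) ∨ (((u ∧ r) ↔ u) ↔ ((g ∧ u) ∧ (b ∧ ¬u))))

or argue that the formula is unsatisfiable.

g: False, a: True, w: False, b: True, u: True, r: False

  (¬w ∨ (w → (¬a ∧ ¬g))) ∧ (((r ∨ ¬b) → r) ∧ (¬u ∨ a)) = True
    ¬w ∨ (w → (¬a ∧ ¬g)) = True
      ¬w = True
      w → (¬a ∧ ¬g) = True
        ¬a ∧ ¬g = False
          ¬a = False
          ¬g = True
    ((r ∨ ¬b) → r) ∧ (¬u ∨ a) = True
      (r ∨ ¬b) → r = True
        r ∨ ¬b = False
          ¬b = False
      ¬u ∨ a = True
        ¬u = False
  ((¬r ∧ (u ∧ a)) ∧ (a → (r ∧ u))) ∨ (((u ∧ r) ↔ u) ↔ ((g ∧ u) ∧ (b ∧ ¬u))) = True
    (¬r ∧ (u ∧ a)) ∧ (a → (r ∧ u)) = False
      ¬r ∧ (u ∧ a) = True
        ¬r = True
        u ∧ a = True
      a → (r ∧ u) = False
        r ∧ u = False
    ((u ∧ r) ↔ u) ↔ ((g ∧ u) ∧ (b ∧ ¬u)) = True
      (u ∧ r) ↔ u = False
        u ∧ r = False
      (g ∧ u) ∧ (b ∧ ¬u) = False
        g ∧ u = False
        b ∧ ¬u = False
          ¬u = False
Both conjuncts True, so the formula holds.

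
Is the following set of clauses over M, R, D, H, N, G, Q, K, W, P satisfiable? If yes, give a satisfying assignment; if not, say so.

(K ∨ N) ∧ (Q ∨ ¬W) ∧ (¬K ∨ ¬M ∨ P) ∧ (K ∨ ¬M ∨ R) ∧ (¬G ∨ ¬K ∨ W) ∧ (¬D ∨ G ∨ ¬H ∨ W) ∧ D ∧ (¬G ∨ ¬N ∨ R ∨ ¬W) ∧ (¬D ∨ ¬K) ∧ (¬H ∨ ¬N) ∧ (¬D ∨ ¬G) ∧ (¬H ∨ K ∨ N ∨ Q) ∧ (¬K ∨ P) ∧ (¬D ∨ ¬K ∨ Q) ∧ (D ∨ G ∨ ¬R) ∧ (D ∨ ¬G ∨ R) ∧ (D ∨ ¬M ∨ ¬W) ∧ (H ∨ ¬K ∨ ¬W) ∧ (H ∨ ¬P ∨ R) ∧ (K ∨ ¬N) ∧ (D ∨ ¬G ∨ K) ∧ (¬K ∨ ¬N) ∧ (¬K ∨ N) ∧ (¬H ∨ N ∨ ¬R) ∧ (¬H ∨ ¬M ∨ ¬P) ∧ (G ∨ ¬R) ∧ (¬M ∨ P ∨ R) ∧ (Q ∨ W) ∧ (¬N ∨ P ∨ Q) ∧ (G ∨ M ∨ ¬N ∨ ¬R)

Case D = True:
  (¬D ∨ ¬K) forces K = False.
  (K ∨ N) forces N = True.
  Clause (K ∨ ¬N) is falsified — contradiction.
Case D = False:
  Clause (D) is falsified — contradiction.
Both cases fail, so the formula is unsatisfiable.

No satisfying assignment exists.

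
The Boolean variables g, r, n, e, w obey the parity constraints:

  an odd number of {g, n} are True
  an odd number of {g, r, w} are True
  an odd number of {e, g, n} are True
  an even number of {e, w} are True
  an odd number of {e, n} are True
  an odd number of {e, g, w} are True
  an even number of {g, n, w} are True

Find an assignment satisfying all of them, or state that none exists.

Unsatisfiable — no assignment works.

Adding constraints 3, 4, 5, 6 mod 2: every variable appears an even number of times on the left, so the left side is 0.
But the right sides sum to 1 (mod 2). 0 ≠ 1 — the system is inconsistent.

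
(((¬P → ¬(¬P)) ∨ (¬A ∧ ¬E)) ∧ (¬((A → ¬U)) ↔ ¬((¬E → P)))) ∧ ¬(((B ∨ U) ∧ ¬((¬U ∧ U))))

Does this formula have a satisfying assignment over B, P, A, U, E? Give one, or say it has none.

B = False, P = True, A = True, U = False, E = False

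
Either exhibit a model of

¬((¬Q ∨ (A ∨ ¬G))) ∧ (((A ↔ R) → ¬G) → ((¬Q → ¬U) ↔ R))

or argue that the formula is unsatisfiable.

R: False, U: True, Q: True, A: False, G: True

  ¬((¬Q ∨ (A ∨ ¬G))) = True
    ¬Q ∨ (A ∨ ¬G) = False
      ¬Q = False
      A ∨ ¬G = False
        ¬G = False
  ((A ↔ R) → ¬G) → ((¬Q → ¬U) ↔ R) = True
    (A ↔ R) → ¬G = False
      A ↔ R = True
      ¬G = False
    (¬Q → ¬U) ↔ R = False
      ¬Q → ¬U = True
        ¬Q = False
        ¬U = False
Both conjuncts True, so the formula holds.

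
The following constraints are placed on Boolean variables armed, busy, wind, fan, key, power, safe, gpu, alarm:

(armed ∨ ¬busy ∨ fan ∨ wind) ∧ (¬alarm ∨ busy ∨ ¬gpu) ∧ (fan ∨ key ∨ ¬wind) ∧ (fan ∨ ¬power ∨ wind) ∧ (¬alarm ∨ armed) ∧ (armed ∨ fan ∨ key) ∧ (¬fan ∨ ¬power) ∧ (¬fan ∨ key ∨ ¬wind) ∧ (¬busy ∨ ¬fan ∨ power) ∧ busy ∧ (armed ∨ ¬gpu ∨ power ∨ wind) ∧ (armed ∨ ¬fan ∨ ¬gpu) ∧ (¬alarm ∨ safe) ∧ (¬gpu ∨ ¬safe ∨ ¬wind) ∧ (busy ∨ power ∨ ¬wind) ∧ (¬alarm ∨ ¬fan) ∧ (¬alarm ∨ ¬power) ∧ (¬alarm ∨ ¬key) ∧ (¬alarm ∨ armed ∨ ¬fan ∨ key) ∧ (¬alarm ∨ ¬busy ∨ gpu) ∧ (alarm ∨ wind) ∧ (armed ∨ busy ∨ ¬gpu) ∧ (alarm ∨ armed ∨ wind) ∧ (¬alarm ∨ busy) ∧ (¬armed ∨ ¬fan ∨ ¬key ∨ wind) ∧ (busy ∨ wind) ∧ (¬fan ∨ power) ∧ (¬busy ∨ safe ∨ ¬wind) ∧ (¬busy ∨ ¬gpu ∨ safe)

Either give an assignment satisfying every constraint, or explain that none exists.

Unit clause (busy) forces busy = True.
Set armed = False.
  then (¬alarm ∨ armed) forces alarm = False.
  then (alarm ∨ wind) forces wind = True.
  then (¬busy ∨ safe ∨ ¬wind) forces safe = True.
  then (¬gpu ∨ ¬safe ∨ ¬wind) forces gpu = False.
Set fan = False.
  then (fan ∨ key ∨ ¬wind) forces key = True.
Set power = False.
All clauses satisfied.

armed=F, busy=T, wind=T, fan=F, key=T, power=F, safe=T, gpu=F, alarm=F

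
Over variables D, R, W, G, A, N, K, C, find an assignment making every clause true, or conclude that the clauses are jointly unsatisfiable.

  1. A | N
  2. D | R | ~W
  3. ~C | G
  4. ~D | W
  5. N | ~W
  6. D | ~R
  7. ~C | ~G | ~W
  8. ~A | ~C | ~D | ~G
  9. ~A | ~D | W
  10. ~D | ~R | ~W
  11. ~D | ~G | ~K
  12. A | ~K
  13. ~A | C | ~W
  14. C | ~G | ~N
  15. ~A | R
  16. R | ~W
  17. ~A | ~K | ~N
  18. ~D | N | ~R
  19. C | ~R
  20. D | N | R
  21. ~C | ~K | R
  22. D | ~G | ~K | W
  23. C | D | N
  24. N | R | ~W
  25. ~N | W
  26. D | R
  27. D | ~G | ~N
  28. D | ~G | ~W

Case D = True:
  (~D | W) forces W = True.
  (N | ~W) forces N = True.
  (~D | ~R | ~W) forces R = False.
  Clause (R | ~W) is falsified — contradiction.
Case D = False:
  (D | ~R) forces R = False.
  Clause (D | R) is falsified — contradiction.
Both cases fail, so the formula is unsatisfiable.

Unsatisfiable — no assignment works.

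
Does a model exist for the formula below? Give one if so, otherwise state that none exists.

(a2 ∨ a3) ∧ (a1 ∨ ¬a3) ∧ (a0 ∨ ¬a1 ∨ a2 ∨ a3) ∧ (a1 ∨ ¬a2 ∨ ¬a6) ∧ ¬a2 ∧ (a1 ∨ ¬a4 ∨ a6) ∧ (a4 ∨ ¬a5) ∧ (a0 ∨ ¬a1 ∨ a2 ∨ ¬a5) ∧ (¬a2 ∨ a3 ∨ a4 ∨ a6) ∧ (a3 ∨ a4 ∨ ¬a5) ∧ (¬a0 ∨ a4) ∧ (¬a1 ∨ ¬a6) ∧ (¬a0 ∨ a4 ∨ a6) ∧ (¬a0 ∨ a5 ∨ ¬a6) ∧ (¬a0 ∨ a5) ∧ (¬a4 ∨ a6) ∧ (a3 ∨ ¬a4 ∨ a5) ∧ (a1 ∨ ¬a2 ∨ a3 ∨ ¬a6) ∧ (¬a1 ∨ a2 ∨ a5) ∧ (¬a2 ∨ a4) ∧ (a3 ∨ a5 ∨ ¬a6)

Unsatisfiable — no assignment works.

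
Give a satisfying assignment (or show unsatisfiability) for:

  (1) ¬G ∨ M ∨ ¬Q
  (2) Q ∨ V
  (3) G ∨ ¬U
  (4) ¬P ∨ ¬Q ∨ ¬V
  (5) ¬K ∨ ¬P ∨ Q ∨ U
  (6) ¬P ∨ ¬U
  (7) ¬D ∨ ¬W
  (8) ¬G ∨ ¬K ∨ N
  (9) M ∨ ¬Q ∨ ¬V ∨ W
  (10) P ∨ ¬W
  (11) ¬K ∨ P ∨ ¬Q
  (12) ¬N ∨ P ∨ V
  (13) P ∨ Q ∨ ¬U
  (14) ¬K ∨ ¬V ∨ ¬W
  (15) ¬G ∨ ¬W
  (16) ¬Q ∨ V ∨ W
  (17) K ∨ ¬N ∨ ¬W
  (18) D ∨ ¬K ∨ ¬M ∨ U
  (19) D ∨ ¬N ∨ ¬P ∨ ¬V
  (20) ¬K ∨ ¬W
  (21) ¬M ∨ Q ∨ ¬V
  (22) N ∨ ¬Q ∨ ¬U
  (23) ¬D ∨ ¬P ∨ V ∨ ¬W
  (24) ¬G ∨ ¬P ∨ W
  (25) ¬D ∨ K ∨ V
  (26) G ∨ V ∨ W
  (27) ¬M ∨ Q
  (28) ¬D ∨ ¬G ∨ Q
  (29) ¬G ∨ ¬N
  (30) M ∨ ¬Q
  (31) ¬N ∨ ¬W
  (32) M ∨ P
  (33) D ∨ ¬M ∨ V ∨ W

Set G = True.
  then (¬G ∨ ¬W) forces W = False.
  then (¬G ∨ ¬P ∨ W) forces P = False.
  then (¬G ∨ ¬N) forces N = False.
  then (M ∨ P) forces M = True.
  then (¬G ∨ ¬K ∨ N) forces K = False.
  then (¬M ∨ Q) forces Q = True.
  then (¬Q ∨ V ∨ W) forces V = True.
  then (N ∨ ¬Q ∨ ¬U) forces U = False.
Set D = False.
All clauses satisfied.

G=T; U=F; V=T; K=F; Q=T; P=F; D=F; W=F; M=T; N=F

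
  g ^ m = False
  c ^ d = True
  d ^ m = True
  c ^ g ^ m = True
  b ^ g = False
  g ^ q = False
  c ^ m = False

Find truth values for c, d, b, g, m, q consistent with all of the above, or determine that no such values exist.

c = True; d = False; b = True; g = True; m = True; q = True

g ^ m = T ^ T = False ✓
c ^ d = T ^ F = True ✓
d ^ m = F ^ T = True ✓
c ^ g ^ m = T ^ T ^ T = True ✓
b ^ g = T ^ T = False ✓
g ^ q = T ^ T = False ✓
c ^ m = T ^ T = False ✓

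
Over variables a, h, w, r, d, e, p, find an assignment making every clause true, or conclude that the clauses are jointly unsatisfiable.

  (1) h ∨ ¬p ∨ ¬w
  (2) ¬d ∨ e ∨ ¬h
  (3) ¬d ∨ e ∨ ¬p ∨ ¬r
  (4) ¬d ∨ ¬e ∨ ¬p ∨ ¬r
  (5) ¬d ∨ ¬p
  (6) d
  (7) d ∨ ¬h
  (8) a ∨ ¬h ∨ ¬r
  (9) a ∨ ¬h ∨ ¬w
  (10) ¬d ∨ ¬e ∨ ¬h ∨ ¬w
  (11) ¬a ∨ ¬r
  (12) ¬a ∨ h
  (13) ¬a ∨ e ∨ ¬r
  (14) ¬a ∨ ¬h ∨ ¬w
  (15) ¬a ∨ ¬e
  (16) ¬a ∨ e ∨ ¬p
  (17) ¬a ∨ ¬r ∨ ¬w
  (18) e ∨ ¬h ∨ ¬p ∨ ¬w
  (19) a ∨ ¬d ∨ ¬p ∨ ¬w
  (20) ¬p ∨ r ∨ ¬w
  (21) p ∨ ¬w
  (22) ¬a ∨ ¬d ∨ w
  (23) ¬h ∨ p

a = False, h = False, w = False, r = True, d = True, e = True, p = False

Unit clause (d) forces d = True.
In (¬d ∨ ¬p) only ¬p is left, so p = False.
In (p ∨ ¬w) only ¬w is left, so w = False.
In (¬a ∨ ¬d ∨ w) only ¬a is left, so a = False.
In (¬h ∨ p) only ¬h is left, so h = False.
Set r = True.
Set e = True.
All clauses satisfied.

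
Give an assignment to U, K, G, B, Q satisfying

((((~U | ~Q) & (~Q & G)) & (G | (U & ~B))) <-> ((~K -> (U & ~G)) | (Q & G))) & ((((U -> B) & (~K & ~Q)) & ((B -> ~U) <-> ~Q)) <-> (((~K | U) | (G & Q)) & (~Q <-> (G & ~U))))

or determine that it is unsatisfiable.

U = True, K = True, G = True, B = True, Q = False

  (((~U | ~Q) & (~Q & G)) & (G | (U & ~B))) <-> ((~K -> (U & ~G)) | (Q & G)) = True
    ((~U | ~Q) & (~Q & G)) & (G | (U & ~B)) = True
      (~U | ~Q) & (~Q & G) = True
        ~U | ~Q = True
          ~U = False
          ~Q = True
        ~Q & G = True
          ~Q = True
      G | (U & ~B) = True
        U & ~B = False
          ~B = False
    (~K -> (U & ~G)) | (Q & G) = True
      ~K -> (U & ~G) = True
        ~K = False
        U & ~G = False
          ~G = False
      Q & G = False
  (((U -> B) & (~K & ~Q)) & ((B -> ~U) <-> ~Q)) <-> (((~K | U) | (G & Q)) & (~Q <-> (G & ~U))) = True
    ((U -> B) & (~K & ~Q)) & ((B -> ~U) <-> ~Q) = False
      (U -> B) & (~K & ~Q) = False
        U -> B = True
        ~K & ~Q = False
          ~K = False
          ~Q = True
      (B -> ~U) <-> ~Q = False
        B -> ~U = False
          ~U = False
        ~Q = True
    ((~K | U) | (G & Q)) & (~Q <-> (G & ~U)) = False
      (~K | U) | (G & Q) = True
        ~K | U = True
          ~K = False
        G & Q = False
      ~Q <-> (G & ~U) = False
        ~Q = True
        G & ~U = False
          ~U = False
Both conjuncts True, so the formula holds.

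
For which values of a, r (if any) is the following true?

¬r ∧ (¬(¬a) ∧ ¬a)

Case a = True: the conjunct ¬a is False.
Case a = False: the conjunct ¬(¬a) becomes ¬(¬False) = False.
Both cases fail — unsatisfiable.

Unsatisfiable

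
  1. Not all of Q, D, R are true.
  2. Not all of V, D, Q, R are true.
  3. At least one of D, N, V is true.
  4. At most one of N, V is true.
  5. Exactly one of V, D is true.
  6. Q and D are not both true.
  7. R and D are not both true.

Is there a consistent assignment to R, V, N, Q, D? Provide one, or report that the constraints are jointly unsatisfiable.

R=T; V=T; N=F; Q=T; D=F

  (1) {Q, D, R}: 2/3 true — not all ✓
  (2) {V, D, Q, R}: 3/4 true — not all ✓
  (3) {D, N, V}: 1 true — at least one ✓
  (4) {N, V}: 1 true — at most one ✓
  (5) {V, D}: 1 true — exactly one ✓
  (6) Q=T, D=F — not both ✓
  (7) R=T, D=F — not both ✓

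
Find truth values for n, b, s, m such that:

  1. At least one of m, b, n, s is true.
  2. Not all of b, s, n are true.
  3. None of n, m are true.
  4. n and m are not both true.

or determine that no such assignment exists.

n: False; b: False; s: True; m: False

  (1) {m, b, n, s}: 1 true — at least one ✓
  (2) {b, s, n}: 1/3 true — not all ✓
  (3) {n, m}: 0 true — none ✓
  (4) n=F, m=F — not both ✓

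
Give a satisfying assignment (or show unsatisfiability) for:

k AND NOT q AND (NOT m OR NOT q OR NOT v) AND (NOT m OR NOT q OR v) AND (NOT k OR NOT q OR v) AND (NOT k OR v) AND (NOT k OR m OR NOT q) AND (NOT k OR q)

Case k = True:
  (NOT q) forces q = False.
  Clause (NOT k OR q) is falsified — contradiction.
Case k = False:
  Clause (k) is falsified — contradiction.
Both cases fail, so the formula is unsatisfiable.

Unsatisfiable — no assignment works.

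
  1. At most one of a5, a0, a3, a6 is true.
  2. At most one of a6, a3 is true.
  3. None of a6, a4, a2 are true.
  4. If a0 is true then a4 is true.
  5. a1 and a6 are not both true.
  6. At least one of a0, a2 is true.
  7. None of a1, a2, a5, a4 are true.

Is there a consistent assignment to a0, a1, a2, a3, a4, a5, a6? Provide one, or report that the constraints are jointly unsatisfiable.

Case a2 = True:
  Constraint (3) is violated (a2=T) — contradiction.
Case a2 = False:
  (3) forces a6 = False.
  (3) forces a4 = False.
  (4) with a4=F forces a0 = False.
  Constraint (6) is violated (a0=F, a2=F) — contradiction.
Both cases fail — unsatisfiable.

UNSATISFIABLE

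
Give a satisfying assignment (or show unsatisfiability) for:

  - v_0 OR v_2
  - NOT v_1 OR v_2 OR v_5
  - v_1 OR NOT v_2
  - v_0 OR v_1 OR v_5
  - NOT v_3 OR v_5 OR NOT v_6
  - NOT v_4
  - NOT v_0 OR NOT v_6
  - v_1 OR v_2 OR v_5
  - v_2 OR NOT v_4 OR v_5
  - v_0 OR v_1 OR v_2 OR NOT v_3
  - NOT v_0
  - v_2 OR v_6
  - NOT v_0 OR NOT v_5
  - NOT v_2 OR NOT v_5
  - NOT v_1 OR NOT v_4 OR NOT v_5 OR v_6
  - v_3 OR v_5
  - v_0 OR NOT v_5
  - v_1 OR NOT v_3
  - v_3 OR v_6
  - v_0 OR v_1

v_0 = False, v_1 = True, v_2 = True, v_3 = True, v_4 = False, v_5 = False, v_6 = False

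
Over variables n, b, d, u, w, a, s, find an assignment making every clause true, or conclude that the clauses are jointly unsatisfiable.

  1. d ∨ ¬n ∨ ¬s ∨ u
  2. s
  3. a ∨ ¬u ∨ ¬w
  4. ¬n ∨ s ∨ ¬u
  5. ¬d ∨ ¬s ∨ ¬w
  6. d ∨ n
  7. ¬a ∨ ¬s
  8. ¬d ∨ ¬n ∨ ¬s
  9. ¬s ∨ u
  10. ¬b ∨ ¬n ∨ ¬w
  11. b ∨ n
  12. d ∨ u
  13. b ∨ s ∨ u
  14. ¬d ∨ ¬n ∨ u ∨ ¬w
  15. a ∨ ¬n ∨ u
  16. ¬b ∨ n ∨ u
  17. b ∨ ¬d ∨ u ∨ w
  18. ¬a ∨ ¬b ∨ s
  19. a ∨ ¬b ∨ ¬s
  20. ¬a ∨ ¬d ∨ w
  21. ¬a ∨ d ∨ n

n: True, b: False, d: False, u: True, w: False, a: False, s: True

Unit clause (s) forces s = True.
In (¬a ∨ ¬s) only ¬a is left, so a = False.
In (¬s ∨ u) only u is left, so u = True.
In (a ∨ ¬b ∨ ¬s) only ¬b is left, so b = False.
In (a ∨ ¬u ∨ ¬w) only ¬w is left, so w = False.
In (b ∨ n) only n is left, so n = True.
In (¬d ∨ ¬n ∨ ¬s) only ¬d is left, so d = False.
All clauses satisfied.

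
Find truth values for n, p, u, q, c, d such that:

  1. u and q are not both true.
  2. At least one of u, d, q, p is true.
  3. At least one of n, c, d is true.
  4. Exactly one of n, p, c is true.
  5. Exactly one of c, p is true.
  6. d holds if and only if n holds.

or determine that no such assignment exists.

n: False, p: False, u: True, q: False, c: True, d: False

  (1) u=T, q=F — not both ✓
  (2) {u, d, q, p}: 1 true — at least one ✓
  (3) {n, c, d}: 1 true — at least one ✓
  (4) {n, p, c}: 1 true — exactly one ✓
  (5) {c, p}: 1 true — exactly one ✓
  (6) d=F, n=F — same ✓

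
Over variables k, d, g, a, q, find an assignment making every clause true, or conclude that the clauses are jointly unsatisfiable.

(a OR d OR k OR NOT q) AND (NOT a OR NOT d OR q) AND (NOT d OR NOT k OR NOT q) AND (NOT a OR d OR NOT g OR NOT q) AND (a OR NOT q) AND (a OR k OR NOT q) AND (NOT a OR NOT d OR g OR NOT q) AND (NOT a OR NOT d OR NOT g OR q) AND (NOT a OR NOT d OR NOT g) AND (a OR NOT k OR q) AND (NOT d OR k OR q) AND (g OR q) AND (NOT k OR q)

k: False, d: False, g: False, a: True, q: True

Set k = False.
Try d = True:
  (NOT d OR k OR q) forces q = True.
  (a OR NOT q) forces a = True.
  (NOT a OR NOT d OR g OR NOT q) forces g = True.
  clause (NOT a OR NOT d OR NOT g) is falsified — backtrack.
So d = False.
Set g = False.
  then (g OR q) forces q = True.
  then (a OR d OR k OR NOT q) forces a = True.
All clauses satisfied.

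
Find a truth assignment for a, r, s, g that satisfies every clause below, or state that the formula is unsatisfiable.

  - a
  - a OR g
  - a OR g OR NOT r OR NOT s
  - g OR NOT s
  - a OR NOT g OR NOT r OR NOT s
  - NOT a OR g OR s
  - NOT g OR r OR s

Unit clause (a) forces a = True.
Set r = False.
Try s = False:
  (NOT a OR g OR s) forces g = True.
  clause (NOT g OR r OR s) is falsified — backtrack.
So s = True.
  then (g OR NOT s) forces g = True.
All clauses satisfied.

a = True, r = False, s = True, g = True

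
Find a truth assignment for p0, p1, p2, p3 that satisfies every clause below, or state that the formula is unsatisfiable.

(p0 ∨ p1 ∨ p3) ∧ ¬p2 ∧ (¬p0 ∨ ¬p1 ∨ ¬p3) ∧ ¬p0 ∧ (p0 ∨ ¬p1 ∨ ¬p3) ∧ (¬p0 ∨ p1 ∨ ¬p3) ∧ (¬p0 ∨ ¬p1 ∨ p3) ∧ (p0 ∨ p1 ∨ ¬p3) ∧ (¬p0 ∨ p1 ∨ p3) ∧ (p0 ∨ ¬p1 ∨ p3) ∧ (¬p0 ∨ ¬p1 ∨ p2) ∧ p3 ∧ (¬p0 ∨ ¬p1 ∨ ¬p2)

Case p0 = True:
  Clause (¬p0) is falsified — contradiction.
Case p0 = False:
  (¬p2) forces p2 = False.
  (p3) forces p3 = True.
  (p0 ∨ ¬p1 ∨ ¬p3) forces p1 = False.
  Clause (p0 ∨ p1 ∨ ¬p3) is falsified — contradiction.
Both cases fail, so the formula is unsatisfiable.

No satisfying assignment exists.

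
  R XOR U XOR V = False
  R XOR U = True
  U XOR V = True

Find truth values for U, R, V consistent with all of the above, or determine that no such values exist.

U: False; R: True; V: True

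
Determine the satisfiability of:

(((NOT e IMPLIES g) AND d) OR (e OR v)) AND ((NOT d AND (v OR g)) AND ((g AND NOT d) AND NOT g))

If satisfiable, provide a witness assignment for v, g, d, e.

No satisfying assignment exists.

Case g = True: the conjunct NOT g is False.
Case g = False: the conjunct g is False.
Both cases fail — unsatisfiable.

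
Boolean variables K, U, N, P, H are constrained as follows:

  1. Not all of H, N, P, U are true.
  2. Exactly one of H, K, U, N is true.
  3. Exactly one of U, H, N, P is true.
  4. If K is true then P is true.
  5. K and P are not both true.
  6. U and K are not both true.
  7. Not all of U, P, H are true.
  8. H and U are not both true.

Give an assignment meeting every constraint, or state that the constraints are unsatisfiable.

K = False, U = True, N = False, P = False, H = False

  (1) {H, N, P, U}: 1/4 true — not all ✓
  (2) {H, K, U, N}: 1 true — exactly one ✓
  (3) {U, H, N, P}: 1 true — exactly one ✓
  (4) K=F ⇒ P: vacuous ✓
  (5) K=F, P=F — not both ✓
  (6) U=T, K=F — not both ✓
  (7) {U, P, H}: 1/3 true — not all ✓
  (8) H=F, U=T — not both ✓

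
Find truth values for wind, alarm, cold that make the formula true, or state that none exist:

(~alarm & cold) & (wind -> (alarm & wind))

wind = False, alarm = False, cold = True

  ~alarm & cold = True
    ~alarm = True
  wind -> (alarm & wind) = True
    alarm & wind = False
Both conjuncts True, so the formula holds.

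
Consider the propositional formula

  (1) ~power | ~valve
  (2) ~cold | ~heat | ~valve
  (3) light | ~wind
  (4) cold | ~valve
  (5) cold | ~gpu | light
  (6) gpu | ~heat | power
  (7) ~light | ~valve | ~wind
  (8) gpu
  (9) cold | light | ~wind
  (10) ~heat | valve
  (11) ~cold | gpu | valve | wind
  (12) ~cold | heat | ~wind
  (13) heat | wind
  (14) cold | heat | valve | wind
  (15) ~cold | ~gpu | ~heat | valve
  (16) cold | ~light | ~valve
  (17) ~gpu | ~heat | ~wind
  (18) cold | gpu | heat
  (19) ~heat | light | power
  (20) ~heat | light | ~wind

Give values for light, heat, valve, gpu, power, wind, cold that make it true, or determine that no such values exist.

light = True, heat = False, valve = False, gpu = True, power = True, wind = True, cold = False

Unit clause (gpu) forces gpu = True.
Try light = False:
  (light | ~wind) forces wind = False.
  (cold | ~gpu | light) forces cold = True.
  (heat | wind) forces heat = True.
  (~cold | ~heat | ~valve) forces valve = False.
  clause (~heat | valve) is falsified — backtrack.
So light = True.
Set heat = False.
  then (heat | wind) forces wind = True.
  then (~light | ~valve | ~wind) forces valve = False.
  then (~cold | heat | ~wind) forces cold = False.
Set power = True.
All clauses satisfied.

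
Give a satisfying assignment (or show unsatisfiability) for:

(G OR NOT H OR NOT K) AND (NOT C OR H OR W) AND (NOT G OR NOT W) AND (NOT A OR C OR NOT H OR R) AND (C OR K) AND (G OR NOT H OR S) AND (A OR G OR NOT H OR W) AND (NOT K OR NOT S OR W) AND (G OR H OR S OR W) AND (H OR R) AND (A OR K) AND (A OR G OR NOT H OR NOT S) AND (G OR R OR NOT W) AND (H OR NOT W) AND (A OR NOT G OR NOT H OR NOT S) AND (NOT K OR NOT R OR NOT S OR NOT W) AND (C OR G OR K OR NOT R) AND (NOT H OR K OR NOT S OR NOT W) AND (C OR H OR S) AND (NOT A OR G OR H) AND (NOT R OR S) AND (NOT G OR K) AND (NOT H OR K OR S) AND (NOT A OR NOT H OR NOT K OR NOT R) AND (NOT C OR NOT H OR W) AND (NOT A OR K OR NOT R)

Set H = True.
Set R = False.
Try C = True:
  (NOT C OR NOT H OR W) forces W = True.
  (NOT G OR NOT W) forces G = False.
  clause (G OR R OR NOT W) is falsified — backtrack.
So C = False.
  then (NOT A OR C OR NOT H OR R) forces A = False.
  then (C OR K) forces K = True.
  then (G OR NOT H OR NOT K) forces G = True.
  then (NOT G OR NOT W) forces W = False.
  then (NOT K OR NOT S OR W) forces S = False.
All clauses satisfied.

H = True; R = False; C = False; W = False; A = False; S = False; K = True; G = True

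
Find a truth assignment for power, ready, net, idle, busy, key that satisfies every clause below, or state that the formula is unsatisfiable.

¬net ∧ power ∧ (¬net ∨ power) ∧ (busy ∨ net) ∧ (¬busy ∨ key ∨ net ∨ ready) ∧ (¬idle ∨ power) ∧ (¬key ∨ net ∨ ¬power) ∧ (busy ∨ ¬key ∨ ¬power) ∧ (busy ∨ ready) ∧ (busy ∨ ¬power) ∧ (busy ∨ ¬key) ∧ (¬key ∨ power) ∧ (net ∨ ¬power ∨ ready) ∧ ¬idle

power = True; ready = True; net = False; idle = False; busy = True; key = False

Unit clause (¬net) forces net = False.
Unit clause (power) forces power = True.
In (busy ∨ net) only busy is left, so busy = True.
In (¬key ∨ net ∨ ¬power) only ¬key is left, so key = False.
In (net ∨ ¬power ∨ ready) only ready is left, so ready = True.
Unit clause (¬idle) forces idle = False.
All clauses satisfied.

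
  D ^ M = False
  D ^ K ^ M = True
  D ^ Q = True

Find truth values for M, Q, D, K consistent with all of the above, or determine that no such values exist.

M = False; Q = True; D = False; K = True

D ^ M = F ^ F = False ✓
D ^ K ^ M = F ^ T ^ F = True ✓
D ^ Q = F ^ T = True ✓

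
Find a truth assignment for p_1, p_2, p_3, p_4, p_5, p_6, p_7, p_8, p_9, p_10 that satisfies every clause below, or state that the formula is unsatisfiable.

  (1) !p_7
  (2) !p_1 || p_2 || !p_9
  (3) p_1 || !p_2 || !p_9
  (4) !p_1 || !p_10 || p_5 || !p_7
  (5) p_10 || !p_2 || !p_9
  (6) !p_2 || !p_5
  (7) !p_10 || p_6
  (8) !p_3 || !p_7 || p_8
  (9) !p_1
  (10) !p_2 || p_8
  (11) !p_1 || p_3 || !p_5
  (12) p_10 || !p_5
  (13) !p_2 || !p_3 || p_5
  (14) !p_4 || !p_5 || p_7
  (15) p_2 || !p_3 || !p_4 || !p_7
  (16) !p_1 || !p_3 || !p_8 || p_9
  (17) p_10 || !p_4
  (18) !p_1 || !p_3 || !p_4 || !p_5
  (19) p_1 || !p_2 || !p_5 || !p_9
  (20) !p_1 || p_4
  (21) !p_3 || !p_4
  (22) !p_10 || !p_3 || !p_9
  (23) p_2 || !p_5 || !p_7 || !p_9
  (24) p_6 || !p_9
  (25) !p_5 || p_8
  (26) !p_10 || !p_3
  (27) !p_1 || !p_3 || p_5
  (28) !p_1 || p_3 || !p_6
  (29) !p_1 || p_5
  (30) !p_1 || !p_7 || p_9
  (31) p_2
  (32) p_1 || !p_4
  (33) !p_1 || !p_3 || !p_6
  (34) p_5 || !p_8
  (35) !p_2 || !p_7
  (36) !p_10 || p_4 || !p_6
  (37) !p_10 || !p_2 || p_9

Case p_1 = True:
  Clause (!p_1) is falsified — contradiction.
Case p_1 = False:
  (!p_7) forces p_7 = False.
  (p_2) forces p_2 = True.
  (p_1 || !p_2 || !p_9) forces p_9 = False.
  (!p_2 || !p_5) forces p_5 = False.
  (!p_2 || p_8) forces p_8 = True.
  Clause (p_5 || !p_8) is falsified — contradiction.
Both cases fail, so the formula is unsatisfiable.

No satisfying assignment exists.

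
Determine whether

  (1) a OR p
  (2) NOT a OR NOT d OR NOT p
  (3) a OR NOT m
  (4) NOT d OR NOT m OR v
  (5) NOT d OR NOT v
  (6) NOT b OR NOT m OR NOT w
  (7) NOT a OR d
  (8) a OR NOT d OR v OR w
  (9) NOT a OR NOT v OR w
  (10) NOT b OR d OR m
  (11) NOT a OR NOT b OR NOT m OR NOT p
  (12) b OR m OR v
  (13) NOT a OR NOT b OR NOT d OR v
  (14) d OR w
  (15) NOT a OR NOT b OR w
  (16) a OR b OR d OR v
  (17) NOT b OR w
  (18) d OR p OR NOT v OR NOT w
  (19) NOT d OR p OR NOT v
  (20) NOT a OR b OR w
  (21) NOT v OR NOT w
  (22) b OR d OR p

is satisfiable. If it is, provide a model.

m: False; v: False; b: True; a: False; p: True; w: True; d: True

Try m = True:
  (a OR NOT m) forces a = True.
  (NOT a OR d) forces d = True.
  (NOT a OR NOT d OR NOT p) forces p = False.
  (NOT d OR NOT m OR v) forces v = True.
  clause (NOT d OR NOT v) is falsified — backtrack.
So m = False.
Set v = False.
  then (b OR m OR v) forces b = True.
  then (NOT b OR w) forces w = True.
  then (NOT b OR d OR m) forces d = True.
  then (NOT a OR NOT b OR NOT d OR v) forces a = False.
  then (a OR p) forces p = True.
All clauses satisfied.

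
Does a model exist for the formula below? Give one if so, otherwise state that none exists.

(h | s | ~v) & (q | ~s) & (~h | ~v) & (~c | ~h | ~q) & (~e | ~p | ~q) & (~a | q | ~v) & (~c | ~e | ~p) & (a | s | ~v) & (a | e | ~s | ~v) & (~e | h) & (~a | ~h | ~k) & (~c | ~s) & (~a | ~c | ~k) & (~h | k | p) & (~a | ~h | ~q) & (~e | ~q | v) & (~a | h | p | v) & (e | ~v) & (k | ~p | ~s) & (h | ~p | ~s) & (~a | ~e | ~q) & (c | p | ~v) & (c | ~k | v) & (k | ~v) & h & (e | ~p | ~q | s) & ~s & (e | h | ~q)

Unit clause (h) forces h = True.
Unit clause (~s) forces s = False.
In (~h | ~v) only ~v is left, so v = False.
Set a = False.
Set k = True.
  then (c | ~k | v) forces c = True.
  then (~c | ~h | ~q) forces q = False.
Set e = False.
Set p = True.
All clauses satisfied.

a = False, v = False, k = True, e = False, c = True, h = True, s = False, p = True, q = False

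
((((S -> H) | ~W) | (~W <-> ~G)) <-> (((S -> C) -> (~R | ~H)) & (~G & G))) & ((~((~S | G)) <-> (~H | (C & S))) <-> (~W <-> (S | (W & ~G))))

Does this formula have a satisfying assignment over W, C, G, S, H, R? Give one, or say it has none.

Case G = True: the formula simplifies to ~((((S -> H) | ~W) | W)) & (~((~H | (C & S))) <-> (~W <-> S)).
  W = True: the conjunct ~((((S -> H) | ~W) | W)) becomes ~(((S -> H) | True)) = False.
  W = False: the conjunct ~((((S -> H) | ~W) | W)) becomes ~((True | False)) = False.
Case G = False: the formula simplifies to ~((((S -> H) | ~W) | ~W)) & ((~(~S) <-> (~H | (C & S))) <-> (~W <-> (S | W))).
  W = True: simplifies to ~((S -> H)) & ~((~(~S) <-> (~H | (C & S)))).
    S = True: simplifies to ~H & ~((~H | C)).
      H = True: the conjunct ~H is False.
      H = False: the conjunct ~((~H | C)) becomes ~((True | C)) = False.
    S = False: the conjunct ~((S -> H)) becomes ~((False -> H)) = False.
  W = False: the conjunct ~((((S -> H) | ~W) | ~W)) becomes ~((True | True)) = False.
Both cases fail — unsatisfiable.

No satisfying assignment exists.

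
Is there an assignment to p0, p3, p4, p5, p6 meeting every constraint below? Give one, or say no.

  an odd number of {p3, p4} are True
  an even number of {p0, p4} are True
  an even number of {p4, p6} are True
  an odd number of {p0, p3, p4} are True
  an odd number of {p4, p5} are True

p0: False, p3: True, p4: False, p5: True, p6: False

{p3, p4}: 1 true → odd ✓
{p0, p4}: 0 true → even ✓
{p4, p6}: 0 true → even ✓
{p0, p3, p4}: 1 true → odd ✓
{p4, p5}: 1 true → odd ✓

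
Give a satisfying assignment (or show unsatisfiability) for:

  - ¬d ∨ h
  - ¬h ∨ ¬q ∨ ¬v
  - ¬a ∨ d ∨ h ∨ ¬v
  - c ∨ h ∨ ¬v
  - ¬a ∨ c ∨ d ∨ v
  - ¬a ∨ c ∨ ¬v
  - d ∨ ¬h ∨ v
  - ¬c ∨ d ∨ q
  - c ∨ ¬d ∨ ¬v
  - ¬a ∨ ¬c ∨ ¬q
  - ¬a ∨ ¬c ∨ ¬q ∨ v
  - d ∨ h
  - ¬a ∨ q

h = True, c = False, d = True, v = False, q = False, a = False

Try h = False:
  (¬d ∨ h) forces d = False.
  clause (d ∨ h) is falsified — backtrack.
So h = True.
Set c = False.
Set d = True.
  then (c ∨ ¬d ∨ ¬v) forces v = False.
Set q = False.
  then (¬a ∨ q) forces a = False.
All clauses satisfied.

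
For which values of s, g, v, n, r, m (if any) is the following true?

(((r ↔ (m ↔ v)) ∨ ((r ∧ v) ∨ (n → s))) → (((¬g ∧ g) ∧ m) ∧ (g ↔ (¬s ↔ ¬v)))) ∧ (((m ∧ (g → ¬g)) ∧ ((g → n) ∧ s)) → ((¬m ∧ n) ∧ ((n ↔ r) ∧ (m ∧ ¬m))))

s: False, g: False, v: False, n: True, r: True, m: True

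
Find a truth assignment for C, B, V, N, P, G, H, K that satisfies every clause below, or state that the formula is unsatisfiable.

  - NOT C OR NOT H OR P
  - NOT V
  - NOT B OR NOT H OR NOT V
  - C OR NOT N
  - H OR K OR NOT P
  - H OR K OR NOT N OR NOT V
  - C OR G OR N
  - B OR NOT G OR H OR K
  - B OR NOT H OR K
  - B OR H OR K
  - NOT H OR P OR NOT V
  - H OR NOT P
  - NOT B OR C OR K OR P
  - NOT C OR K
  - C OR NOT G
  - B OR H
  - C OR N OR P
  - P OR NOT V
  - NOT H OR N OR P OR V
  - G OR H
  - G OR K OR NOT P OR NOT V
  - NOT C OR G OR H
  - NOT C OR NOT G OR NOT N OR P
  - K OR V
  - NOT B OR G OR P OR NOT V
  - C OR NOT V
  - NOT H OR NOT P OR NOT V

C = True, B = False, V = False, N = False, P = True, G = True, H = True, K = True

Unit clause (NOT V) forces V = False.
In (K OR V) only K is left, so K = True.
Set C = True.
Set B = False.
  then (B OR H) forces H = True.
  then (NOT C OR NOT H OR P) forces P = True.
Set N = False.
Set G = True.
All clauses satisfied.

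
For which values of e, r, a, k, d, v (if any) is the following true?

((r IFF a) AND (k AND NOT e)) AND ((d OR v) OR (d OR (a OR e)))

e=F, r=F, a=F, k=T, d=F, v=T

  (r IFF a) AND (k AND NOT e) = True
    r IFF a = True
    k AND NOT e = True
      NOT e = True
  (d OR v) OR (d OR (a OR e)) = True
    d OR v = True
    d OR (a OR e) = False
      a OR e = False
Both conjuncts True, so the formula holds.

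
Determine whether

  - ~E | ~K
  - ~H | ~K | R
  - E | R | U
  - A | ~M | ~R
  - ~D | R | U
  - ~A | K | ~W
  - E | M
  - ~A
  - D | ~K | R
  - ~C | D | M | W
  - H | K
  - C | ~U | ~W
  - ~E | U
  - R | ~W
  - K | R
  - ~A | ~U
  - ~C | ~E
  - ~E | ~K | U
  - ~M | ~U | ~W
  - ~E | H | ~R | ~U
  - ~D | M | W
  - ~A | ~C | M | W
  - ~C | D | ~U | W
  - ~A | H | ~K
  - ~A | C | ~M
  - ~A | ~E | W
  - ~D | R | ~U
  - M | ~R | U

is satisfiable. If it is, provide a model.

Unit clause (~A) forces A = False.
Set H = True.
Try M = True:
  (A | ~M | ~R) forces R = False.
  (~H | ~K | R) forces K = False.
  clause (K | R) is falsified — backtrack.
So M = False.
  then (E | M) forces E = True.
  then (~E | U) forces U = True.
  then (~C | ~E) forces C = False.
  then (~E | ~K) forces K = False.
  then (C | ~U | ~W) forces W = False.
  then (K | R) forces R = True.
  then (~D | M | W) forces D = False.
All clauses satisfied.

H=T, M=F, U=T, A=F, D=F, W=F, K=F, C=F, E=T, R=T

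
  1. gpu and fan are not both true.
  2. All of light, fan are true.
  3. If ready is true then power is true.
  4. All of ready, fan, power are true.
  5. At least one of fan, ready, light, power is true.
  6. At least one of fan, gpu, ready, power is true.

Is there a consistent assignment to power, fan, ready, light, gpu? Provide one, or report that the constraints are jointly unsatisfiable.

power = True, fan = True, ready = True, light = True, gpu = False

  (1) gpu=F, fan=T — not both ✓
  (2) {light, fan}: all 2 true ✓
  (3) ready=T ⇒ power: T ✓
  (4) {ready, fan, power}: all 3 true ✓
  (5) {fan, ready, light, power}: 4 true — at least one ✓
  (6) {fan, gpu, ready, power}: 3 true — at least one ✓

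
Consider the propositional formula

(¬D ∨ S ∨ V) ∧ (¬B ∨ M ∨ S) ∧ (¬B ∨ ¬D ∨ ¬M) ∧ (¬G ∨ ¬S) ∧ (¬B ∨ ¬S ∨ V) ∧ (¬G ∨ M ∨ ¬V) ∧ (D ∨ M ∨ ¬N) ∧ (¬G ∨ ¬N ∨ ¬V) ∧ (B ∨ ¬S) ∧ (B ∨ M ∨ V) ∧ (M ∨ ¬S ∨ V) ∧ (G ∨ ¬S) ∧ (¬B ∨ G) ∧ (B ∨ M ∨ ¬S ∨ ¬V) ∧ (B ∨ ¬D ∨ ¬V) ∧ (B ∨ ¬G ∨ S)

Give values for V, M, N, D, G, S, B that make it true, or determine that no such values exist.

Set V = False.
Set M = True.
Set N = True.
Try D = True:
  (¬D ∨ S ∨ V) forces S = True.
  (¬B ∨ ¬D ∨ ¬M) forces B = False.
  clause (B ∨ ¬S) is falsified — backtrack.
So D = False.
Set G = True.
  then (¬G ∨ ¬S) forces S = False.
  then (B ∨ ¬G ∨ S) forces B = True.
All clauses satisfied.

V = False; M = True; N = True; D = False; G = True; S = False; B = True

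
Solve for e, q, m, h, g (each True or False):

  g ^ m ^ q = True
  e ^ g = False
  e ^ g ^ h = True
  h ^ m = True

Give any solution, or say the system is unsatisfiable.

e: True, q: False, m: False, h: True, g: True

g ^ m ^ q = T ^ F ^ F = True ✓
e ^ g = T ^ T = False ✓
e ^ g ^ h = T ^ T ^ T = True ✓
h ^ m = T ^ F = True ✓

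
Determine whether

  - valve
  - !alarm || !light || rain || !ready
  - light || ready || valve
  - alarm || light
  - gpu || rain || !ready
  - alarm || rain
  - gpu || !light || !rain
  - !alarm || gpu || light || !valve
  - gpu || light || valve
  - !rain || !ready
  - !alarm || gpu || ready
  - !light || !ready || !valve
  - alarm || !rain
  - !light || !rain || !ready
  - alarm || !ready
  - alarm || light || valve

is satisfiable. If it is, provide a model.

Unit clause (valve) forces valve = True.
Try alarm = False:
  (alarm || light) forces light = True.
  (alarm || rain) forces rain = True.
  clause (alarm || !rain) is falsified — backtrack.
So alarm = True.
Set gpu = True.
Set light = True.
  then (!light || !ready || !valve) forces ready = False.
Set rain = False.
All clauses satisfied.

valve=T; alarm=T; gpu=T; light=T; rain=F; ready=F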